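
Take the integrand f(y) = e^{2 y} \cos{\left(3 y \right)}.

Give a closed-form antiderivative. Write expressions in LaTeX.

Since d/dy undoes antidifferentiation here, F'(y) = f(y) is required of F(y).
Check: d/dy[\frac{3 e^{2 y} \sin{\left(3 y \right)}}{13} + \frac{2 e^{2 y} \cos{\left(3 y \right)}}{13}] = e^{2 y} \cos{\left(3 y \right)} = f(y).

An antiderivative is F(y) = \frac{3 e^{2 y} \sin{\left(3 y \right)}}{13} + \frac{2 e^{2 y} \cos{\left(3 y \right)}}{13}.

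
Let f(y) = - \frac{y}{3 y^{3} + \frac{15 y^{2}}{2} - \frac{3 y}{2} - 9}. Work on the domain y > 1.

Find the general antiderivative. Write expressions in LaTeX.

The denominator factors as 3 \left(y - 1\right) \left(y + 2\right) \left(2 y + 3\right); partial fractions split f into directly integrable pieces: - \frac{4}{5 \left(2 y + 3\right)} + \frac{4}{9 \left(y + 2\right)} - \frac{2}{45 \left(y - 1\right)}.
Check: d/dy[\frac{2 \left(- \log{\left(y - 1 \right)} - 9 \log{\left(y + \frac{3}{2} \right)} + 10 \log{\left(y + 2 \right)}\right)}{45}] = - \frac{2 y}{6 y^{3} + 15 y^{2} - 3 y - 18}, which equals f(y).

F(y) = \frac{2 \left(- \log{\left(y - 1 \right)} - 9 \log{\left(y + \frac{3}{2} \right)} + 10 \log{\left(y + 2 \right)}\right)}{45} + C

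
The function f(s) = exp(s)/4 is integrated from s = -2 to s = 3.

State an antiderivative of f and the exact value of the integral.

Antiderivative: F(s) = exp(s)/4; value = -exp(-2)/4 + exp(3)/4

Any candidate F(s) must reproduce f(s) exactly when differentiated.
F(s) = exp(s)/4 is an antiderivative of f.
Check: d/ds[exp(s)/4] = exp(s)/4 = f(s).
F(3) = exp(3)/4; F(-2) = exp(-2)/4.
Integral = F(3) - F(-2) = -exp(-2)/4 + exp(3)/4.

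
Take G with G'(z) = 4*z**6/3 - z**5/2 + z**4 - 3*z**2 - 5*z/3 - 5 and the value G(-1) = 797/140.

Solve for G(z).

G(z) = (80*z**7 - 35*z**6 + 84*z**5 - 420*z**3 - 350*z**2 - 2100*z + 420)/420

The integrand splits into summands that can be handled one at a time.
A general antiderivative is 4*z**7/21 - z**6/12 + z**5/5 - z**3 - 5*z**2/6 - 5*z + C.
The condition gives C = 797/140 - (657/140) = 1.
So G(z) = (80*z**7 - 35*z**6 + 84*z**5 - 420*z**3 - 350*z**2 - 2100*z + 420)/420.
Check: d/dz[(80*z**7 - 35*z**6 + 84*z**5 - 420*z**3 - 350*z**2 - 2100*z + 420)/420] = 4*z**6/3 - z**5/2 + z**4 - 3*z**2 - 5*z/3 - 5 = G'(z).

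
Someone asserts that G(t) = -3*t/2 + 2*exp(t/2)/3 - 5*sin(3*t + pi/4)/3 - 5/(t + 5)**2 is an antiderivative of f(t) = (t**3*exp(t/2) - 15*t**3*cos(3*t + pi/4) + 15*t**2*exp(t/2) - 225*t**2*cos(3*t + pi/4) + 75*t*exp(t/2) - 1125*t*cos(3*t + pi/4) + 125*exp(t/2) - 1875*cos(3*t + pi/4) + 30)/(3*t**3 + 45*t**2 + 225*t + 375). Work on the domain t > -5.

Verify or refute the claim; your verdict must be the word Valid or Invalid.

Invalid: d/dt[G] - f = -3/2, which is not 0.

d/dt[G] = (2*t**3*exp(t/2) - 30*t**3*cos(3*t + pi/4) - 9*t**3 + 30*t**2*exp(t/2) - 450*t**2*cos(3*t + pi/4) - 135*t**2 + 150*t*exp(t/2) - 2250*t*cos(3*t + pi/4) - 675*t + 250*exp(t/2) - 3750*cos(3*t + pi/4) - 1065)/(6*t**3 + 90*t**2 + 450*t + 750)
d/dt[G] - f(t) = -3/2 != 0.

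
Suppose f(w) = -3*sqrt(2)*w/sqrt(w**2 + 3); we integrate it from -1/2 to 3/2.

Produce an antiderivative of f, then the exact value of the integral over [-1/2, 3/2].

f matches the chain-rule pattern g'(h)*h' with inner function h(w) = 2*w**2 + 6; substituting u = h(w) collapses the integral.
F(w) = -3*sqrt(2)*sqrt(w**2 + 3) is an antiderivative of f.
Check: d/dw[-3*sqrt(2)*sqrt(w**2 + 3)] = -3*sqrt(2)*w/sqrt(w**2 + 3) = f(w).
F(3/2) = -3*sqrt(42)/2; F(-1/2) = -3*sqrt(26)/2.
Integral = F(3/2) - F(-1/2) = -3*sqrt(42)/2 + 3*sqrt(26)/2.

Antiderivative: F(w) = -3*sqrt(2)*sqrt(w**2 + 3); value = -3*sqrt(42)/2 + 3*sqrt(26)/2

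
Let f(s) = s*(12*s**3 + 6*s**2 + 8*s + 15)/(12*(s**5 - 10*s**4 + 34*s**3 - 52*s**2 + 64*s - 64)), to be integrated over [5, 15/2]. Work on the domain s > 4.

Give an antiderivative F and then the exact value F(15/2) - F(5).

Factor the denominator (12*(s - 4)**2*(s - 2)*(s**2 + 2)) and decompose: f = -(83*s + 17)/(1944*(s**2 + 2)) + 151/(144*(s - 2)) - 23/(3888*(s - 4)) + 911/(108*(s - 4)**2); each piece integrates to a log, atan, or power term.
F(s) = -23*log(s - 4)/3888 + 151*log(s - 2)/144 - 83*log(s**2 + 2)/3888 - 17*sqrt(2)*atan(sqrt(2)*s/2)/3888 - 911/(108*s - 432) is an antiderivative of f.
Check: d/ds[-23*log(s - 4)/3888 + 151*log(s - 2)/144 - 83*log(s**2 + 2)/3888 - 17*sqrt(2)*atan(sqrt(2)*s/2)/3888 - 911/(108*s - 432)] = (12*s**4 + 6*s**3 + 8*s**2 + 15*s)/(12*s**5 - 120*s**4 + 408*s**3 - 624*s**2 + 768*s - 768), which equals f(s).
F(15/2) = -911/378 - 83*log(233/4)/3888 - 17*sqrt(2)*atan(15*sqrt(2)/4)/3888 - 23*log(7/2)/3888 + 151*log(11/2)/144; F(5) = -911/108 - 83*log(27)/3888 - 17*sqrt(2)*atan(5*sqrt(2)/2)/3888 + 151*log(3)/144.
Integral = F(15/2) - F(5) = -151*log(3)/144 - 83*log(233/4)/3888 - 17*sqrt(2)*atan(15*sqrt(2)/4)/3888 - 23*log(7/2)/3888 + 17*sqrt(2)*atan(5*sqrt(2)/2)/3888 + 83*log(27)/3888 + 151*log(11/2)/144 + 4555/756.

Antiderivative: F(s) = -23*log(s - 4)/3888 + 151*log(s - 2)/144 - 83*log(s**2 + 2)/3888 - 17*sqrt(2)*atan(sqrt(2)*s/2)/3888 - 911/(108*s - 432); value = -151*log(3)/144 - 83*log(233/4)/3888 - 17*sqrt(2)*atan(15*sqrt(2)/4)/3888 - 23*log(7/2)/3888 + 17*sqrt(2)*atan(5*sqrt(2)/2)/3888 + 83*log(27)/3888 + 151*log(11/2)/144 + 4555/756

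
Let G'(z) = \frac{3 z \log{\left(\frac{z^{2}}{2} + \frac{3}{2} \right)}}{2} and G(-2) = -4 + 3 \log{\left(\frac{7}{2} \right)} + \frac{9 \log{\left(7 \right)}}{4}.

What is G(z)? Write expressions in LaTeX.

A candidate passes only if d/dz[G] lands on the given G'(z) exactly.
A general antiderivative is \frac{3 z^{2} \log{\left(\frac{z^{2}}{2} + \frac{3}{2} \right)}}{4} - \frac{3 z^{2}}{4} + \frac{9 \log{\left(z^{2} + 3 \right)}}{4} + C.
The condition gives C = -4 + 3 \log{\left(\frac{7}{2} \right)} + \frac{9 \log{\left(7 \right)}}{4} - (-3 + 3 \log{\left(\frac{7}{2} \right)} + \frac{9 \log{\left(7 \right)}}{4}) = -1.
So G(z) = \frac{3 z^{2} \log{\left(\frac{z^{2}}{2} + \frac{3}{2} \right)}}{4} - \frac{3 z^{2}}{4} + \frac{9 \log{\left(z^{2} + 3 \right)}}{4} - 1.
Check: d/dz[\frac{3 z^{2} \log{\left(\frac{z^{2}}{2} + \frac{3}{2} \right)}}{4} - \frac{3 z^{2}}{4} + \frac{9 \log{\left(z^{2} + 3 \right)}}{4} - 1] = \frac{3 z \log{\left(z^{2} + 3 \right)}}{2} - \frac{3 z \log{\left(2 \right)}}{2}, which equals G'(z).

G(z) = \frac{3 z^{2} \log{\left(\frac{z^{2}}{2} + \frac{3}{2} \right)}}{4} - \frac{3 z^{2}}{4} + \frac{9 \log{\left(z^{2} + 3 \right)}}{4} - 1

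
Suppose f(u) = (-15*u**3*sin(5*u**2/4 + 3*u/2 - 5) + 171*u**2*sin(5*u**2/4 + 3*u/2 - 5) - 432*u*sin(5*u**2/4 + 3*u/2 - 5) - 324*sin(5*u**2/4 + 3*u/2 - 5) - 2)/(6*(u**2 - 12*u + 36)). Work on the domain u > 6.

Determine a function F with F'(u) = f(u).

An antiderivative is F(u) = (3*u*cos(5*u**2/4 + 3*u/2 - 5) - 18*cos(5*u**2/4 + 3*u/2 - 5) + 1)/(3*(u - 6)).

Check any antiderivative F(u) by computing F'(u) and comparing it with f(u).
Check: d/du[(3*u*cos(5*u**2/4 + 3*u/2 - 5) - 18*cos(5*u**2/4 + 3*u/2 - 5) + 1)/(3*(u - 6))] = (-15*u**3*sin(5*u**2/4 + 3*u/2 - 5) + 171*u**2*sin(5*u**2/4 + 3*u/2 - 5) - 432*u*sin(5*u**2/4 + 3*u/2 - 5) - 324*sin(5*u**2/4 + 3*u/2 - 5) - 2)/(6*u**2 - 72*u + 216), which equals f(u).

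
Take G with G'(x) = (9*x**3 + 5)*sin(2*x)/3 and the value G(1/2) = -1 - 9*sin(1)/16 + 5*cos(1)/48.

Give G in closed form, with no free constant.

Any candidate G(x) must reproduce the stated G'(x) exactly.
A general antiderivative is -3*x**3*cos(2*x)/2 + 9*x**2*sin(2*x)/4 + 9*x*cos(2*x)/4 - 9*sin(2*x)/8 - 5*cos(2*x)/6 + C.
The condition gives C = -1 - 9*sin(1)/16 + 5*cos(1)/48 - (-9*sin(1)/16 + 5*cos(1)/48) = -1.
So G(x) = -3*x**3*cos(2*x)/2 + 9*x**2*sin(2*x)/4 + 9*x*cos(2*x)/4 - 9*sin(2*x)/8 - 5*cos(2*x)/6 - 1.
Check: d/dx[-3*x**3*cos(2*x)/2 + 9*x**2*sin(2*x)/4 + 9*x*cos(2*x)/4 - 9*sin(2*x)/8 - 5*cos(2*x)/6 - 1] = 3*x**3*sin(2*x) + 5*sin(2*x)/3, which equals G'(x).

G(x) = -3*x**3*cos(2*x)/2 + 9*x**2*sin(2*x)/4 + 9*x*cos(2*x)/4 - 9*sin(2*x)/8 - 5*cos(2*x)/6 - 1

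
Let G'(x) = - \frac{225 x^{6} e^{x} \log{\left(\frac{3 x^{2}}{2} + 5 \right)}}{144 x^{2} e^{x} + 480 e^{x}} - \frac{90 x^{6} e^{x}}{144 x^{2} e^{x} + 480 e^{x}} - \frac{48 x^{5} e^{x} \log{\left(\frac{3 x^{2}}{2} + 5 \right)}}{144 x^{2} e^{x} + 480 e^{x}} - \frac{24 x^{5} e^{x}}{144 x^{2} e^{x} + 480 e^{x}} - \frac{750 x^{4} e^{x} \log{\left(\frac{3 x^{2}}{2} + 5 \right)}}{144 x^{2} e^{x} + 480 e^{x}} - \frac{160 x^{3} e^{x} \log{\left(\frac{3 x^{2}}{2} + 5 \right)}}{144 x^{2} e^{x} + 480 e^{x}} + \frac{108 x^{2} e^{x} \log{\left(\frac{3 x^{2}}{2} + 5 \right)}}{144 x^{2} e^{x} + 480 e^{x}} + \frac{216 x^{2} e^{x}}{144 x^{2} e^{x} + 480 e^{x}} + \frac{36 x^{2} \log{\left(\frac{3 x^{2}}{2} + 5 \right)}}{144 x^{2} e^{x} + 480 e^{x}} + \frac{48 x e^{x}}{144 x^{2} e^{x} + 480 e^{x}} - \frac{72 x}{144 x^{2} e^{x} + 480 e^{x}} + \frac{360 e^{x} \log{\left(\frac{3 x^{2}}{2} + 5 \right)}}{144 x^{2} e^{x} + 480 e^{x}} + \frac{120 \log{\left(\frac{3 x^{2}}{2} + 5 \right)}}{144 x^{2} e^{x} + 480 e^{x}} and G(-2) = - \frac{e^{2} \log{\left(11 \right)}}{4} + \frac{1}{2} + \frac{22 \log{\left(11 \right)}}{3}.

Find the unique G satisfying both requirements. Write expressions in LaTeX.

G'(x) has the shape u'v + uv' for u = - \frac{5 x^{5}}{16} - \frac{x^{4}}{12} + \frac{3 x}{4} + \frac{1}{6} - \frac{e^{- x}}{4} and v = \log{\left(\frac{3 x^{2}}{2} + 5 \right)} — it is the derivative of the product u*v.
A general antiderivative is \frac{\left(- \frac{5 x^{5}}{4} - \frac{x^{4}}{3} + 3 x + \frac{2}{3} - e^{- x}\right) \log{\left(\frac{3 x^{2}}{2} + 5 \right)}}{4} + C.
The condition gives C = - \frac{e^{2} \log{\left(11 \right)}}{4} + \frac{1}{2} + \frac{22 \log{\left(11 \right)}}{3} - (- \frac{e^{2} \log{\left(11 \right)}}{4} + \frac{22 \log{\left(11 \right)}}{3}) = \frac{1}{2}.
So G(x) = \frac{\left(- \frac{5 x^{5}}{4} - \frac{x^{4}}{3} + 3 x + \frac{2}{3} - e^{- x}\right) \log{\left(\frac{3 x^{2}}{2} + 5 \right)}}{4} + \frac{1}{2}.
Check: d/dx[\frac{\left(- \frac{5 x^{5}}{4} - \frac{x^{4}}{3} + 3 x + \frac{2}{3} - e^{- x}\right) \log{\left(\frac{3 x^{2}}{2} + 5 \right)}}{4} + \frac{1}{2}] = \frac{- 225 x^{6} e^{x} \log{\left(\frac{3 x^{2}}{2} + 5 \right)} - 90 x^{6} e^{x} - 48 x^{5} e^{x} \log{\left(\frac{3 x^{2}}{2} + 5 \right)} - 24 x^{5} e^{x} - 750 x^{4} e^{x} \log{\left(\frac{3 x^{2}}{2} + 5 \right)} - 160 x^{3} e^{x} \log{\left(\frac{3 x^{2}}{2} + 5 \right)} + 108 x^{2} e^{x} \log{\left(\frac{3 x^{2}}{2} + 5 \right)} + 216 x^{2} e^{x} + 36 x^{2} \log{\left(\frac{3 x^{2}}{2} + 5 \right)} + 48 x e^{x} - 72 x + 360 e^{x} \log{\left(\frac{3 x^{2}}{2} + 5 \right)} + 120 \log{\left(\frac{3 x^{2}}{2} + 5 \right)}}{144 x^{2} e^{x} + 480 e^{x}}, which equals G'(x).

G(x) = \frac{\left(- \frac{5 x^{5}}{4} - \frac{x^{4}}{3} + 3 x + \frac{2}{3} - e^{- x}\right) \log{\left(\frac{3 x^{2}}{2} + 5 \right)}}{4} + \frac{1}{2}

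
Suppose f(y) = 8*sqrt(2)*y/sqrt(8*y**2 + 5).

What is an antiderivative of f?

f matches the chain-rule pattern g'(h)*h' with inner function h(y) = 4*y**2 + 5/2; substituting u = h(y) collapses the integral.
Check: d/dy[2*sqrt(4*y**2 + 5/2)] = 8*sqrt(2)*y/sqrt(8*y**2 + 5) = f(y).

An antiderivative is F(y) = 2*sqrt(4*y**2 + 5/2).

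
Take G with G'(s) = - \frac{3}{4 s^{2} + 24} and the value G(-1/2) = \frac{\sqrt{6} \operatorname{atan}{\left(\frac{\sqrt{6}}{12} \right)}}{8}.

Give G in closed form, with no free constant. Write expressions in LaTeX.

Whatever form G(s) takes, its d/ds must return the stated G'(s).
A general antiderivative is - \frac{\sqrt{6} \operatorname{atan}{\left(\frac{\sqrt{6} s}{6} \right)}}{8} + C.
The condition gives C = \frac{\sqrt{6} \operatorname{atan}{\left(\frac{\sqrt{6}}{12} \right)}}{8} - (\frac{\sqrt{6} \operatorname{atan}{\left(\frac{\sqrt{6}}{12} \right)}}{8}) = 0.
So G(s) = - \frac{\sqrt{6} \operatorname{atan}{\left(\frac{\sqrt{6} s}{6} \right)}}{8}.
Check: d/ds[- \frac{\sqrt{6} \operatorname{atan}{\left(\frac{\sqrt{6} s}{6} \right)}}{8}] = - \frac{3}{4 s^{2} + 24} = G'(s).

G(s) = - \frac{\sqrt{6} \operatorname{atan}{\left(\frac{\sqrt{6} s}{6} \right)}}{8}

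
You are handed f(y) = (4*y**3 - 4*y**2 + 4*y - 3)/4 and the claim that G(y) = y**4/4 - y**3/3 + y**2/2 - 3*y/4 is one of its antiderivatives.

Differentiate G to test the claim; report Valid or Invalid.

d/dy[G] = y**3 - y**2 + y - 3/4
This equals f(y) exactly, so the claim holds.

Valid. The derivative of G reproduces f.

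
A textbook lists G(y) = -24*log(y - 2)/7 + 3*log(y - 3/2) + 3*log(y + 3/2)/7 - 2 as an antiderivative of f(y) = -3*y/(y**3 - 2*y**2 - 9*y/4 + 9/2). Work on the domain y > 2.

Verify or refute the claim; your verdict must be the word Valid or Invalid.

d/dy[G] = -12*y/(4*y**3 - 8*y**2 - 9*y + 18)
This equals f(y) exactly, so the claim holds.

Valid: G'(y) = f(y).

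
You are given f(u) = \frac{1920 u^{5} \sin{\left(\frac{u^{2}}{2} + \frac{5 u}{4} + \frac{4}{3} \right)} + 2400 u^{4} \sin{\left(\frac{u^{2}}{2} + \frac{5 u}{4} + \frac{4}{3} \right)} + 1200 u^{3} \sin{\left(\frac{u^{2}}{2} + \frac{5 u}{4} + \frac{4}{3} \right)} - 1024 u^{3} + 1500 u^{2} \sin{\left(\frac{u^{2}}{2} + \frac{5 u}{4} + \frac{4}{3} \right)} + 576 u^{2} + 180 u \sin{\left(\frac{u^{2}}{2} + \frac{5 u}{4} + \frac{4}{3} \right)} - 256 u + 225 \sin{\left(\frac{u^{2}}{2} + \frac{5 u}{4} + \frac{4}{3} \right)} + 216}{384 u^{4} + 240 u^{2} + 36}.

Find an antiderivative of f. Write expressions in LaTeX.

Since d/du undoes antidifferentiation here, F'(u) = f(u) is required of F(u).
Check: d/du[- \frac{4 \log{\left(4 u^{2} + \frac{3}{2} \right)}}{3} - 5 \cos{\left(\frac{u^{2}}{2} + \frac{5 u}{4} + \frac{4}{3} \right)} + 3 \operatorname{atan}{\left(2 u \right)}] = \frac{1920 u^{5} \sin{\left(\frac{u^{2}}{2} + \frac{5 u}{4} + \frac{4}{3} \right)} + 2400 u^{4} \sin{\left(\frac{u^{2}}{2} + \frac{5 u}{4} + \frac{4}{3} \right)} + 1200 u^{3} \sin{\left(\frac{u^{2}}{2} + \frac{5 u}{4} + \frac{4}{3} \right)} - 1024 u^{3} + 1500 u^{2} \sin{\left(\frac{u^{2}}{2} + \frac{5 u}{4} + \frac{4}{3} \right)} + 576 u^{2} + 180 u \sin{\left(\frac{u^{2}}{2} + \frac{5 u}{4} + \frac{4}{3} \right)} - 256 u + 225 \sin{\left(\frac{u^{2}}{2} + \frac{5 u}{4} + \frac{4}{3} \right)} + 216}{384 u^{4} + 240 u^{2} + 36} = f(u).

An antiderivative is F(u) = - \frac{4 \log{\left(4 u^{2} + \frac{3}{2} \right)}}{3} - 5 \cos{\left(\frac{u^{2}}{2} + \frac{5 u}{4} + \frac{4}{3} \right)} + 3 \operatorname{atan}{\left(2 u \right)}.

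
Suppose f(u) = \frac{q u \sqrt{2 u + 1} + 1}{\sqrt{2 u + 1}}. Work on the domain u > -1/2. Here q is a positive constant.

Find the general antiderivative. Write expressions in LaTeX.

F(u) = \frac{q u^{2}}{2} + \sqrt{2 u + 1} + C

Any candidate F(u) must reproduce f(u) exactly when differentiated.
Check: d/du[\frac{q u^{2}}{2} + \sqrt{2 u + 1}] = \frac{q u \sqrt{2 u + 1} + 1}{\sqrt{2 u + 1}} = f(u).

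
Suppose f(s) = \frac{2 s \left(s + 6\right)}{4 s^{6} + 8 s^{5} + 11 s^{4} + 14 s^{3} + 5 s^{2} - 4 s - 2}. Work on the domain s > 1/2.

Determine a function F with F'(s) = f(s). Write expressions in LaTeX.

An antiderivative is F(s) = \frac{26 s \log{\left(s - \frac{1}{2} \right)} + 198 s \log{\left(s + \frac{1}{2} \right)} - 228 s \log{\left(s + 1 \right)} + 2 s \log{\left(s^{2} + 2 \right)} - 26 \sqrt{2} s \operatorname{atan}{\left(\frac{\sqrt{2} s}{2} \right)} + 26 \log{\left(s - \frac{1}{2} \right)} + 198 \log{\left(s + \frac{1}{2} \right)} - 228 \log{\left(s + 1 \right)} + 2 \log{\left(s^{2} + 2 \right)} - 26 \sqrt{2} \operatorname{atan}{\left(\frac{\sqrt{2} s}{2} \right)} + 90}{81 s + 81}.

Factor the denominator (\left(s + 1\right)^{2} \left(2 s - 1\right) \left(2 s + 1\right) \left(s^{2} + 2\right)) and decompose: f = \frac{4 \left(s - 13\right)}{81 \left(s^{2} + 2\right)} + \frac{44}{9 \left(2 s + 1\right)} + \frac{52}{81 \left(2 s - 1\right)} - \frac{76}{27 \left(s + 1\right)} - \frac{10}{9 \left(s + 1\right)^{2}}; each piece integrates to a log, atan, or power term.
Check: d/ds[\frac{26 s \log{\left(s - \frac{1}{2} \right)} + 198 s \log{\left(s + \frac{1}{2} \right)} - 228 s \log{\left(s + 1 \right)} + 2 s \log{\left(s^{2} + 2 \right)} - 26 \sqrt{2} s \operatorname{atan}{\left(\frac{\sqrt{2} s}{2} \right)} + 26 \log{\left(s - \frac{1}{2} \right)} + 198 \log{\left(s + \frac{1}{2} \right)} - 228 \log{\left(s + 1 \right)} + 2 \log{\left(s^{2} + 2 \right)} - 26 \sqrt{2} \operatorname{atan}{\left(\frac{\sqrt{2} s}{2} \right)} + 90}{81 s + 81}] = \frac{2 s^{2} + 12 s}{4 s^{6} + 8 s^{5} + 11 s^{4} + 14 s^{3} + 5 s^{2} - 4 s - 2}, which equals f(s).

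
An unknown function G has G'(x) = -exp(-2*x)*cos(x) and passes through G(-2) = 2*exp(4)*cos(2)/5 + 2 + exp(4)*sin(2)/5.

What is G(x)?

G(x) = 2 - exp(-2*x)*sin(x)/5 + 2*exp(-2*x)*cos(x)/5

Whatever form G(x) takes, its d/dx must return the stated G'(x).
A general antiderivative is -exp(-2*x)*sin(x)/5 + 2*exp(-2*x)*cos(x)/5 + C.
The condition gives C = 2*exp(4)*cos(2)/5 + 2 + exp(4)*sin(2)/5 - (2*exp(4)*cos(2)/5 + exp(4)*sin(2)/5) = 2.
So G(x) = 2 - exp(-2*x)*sin(x)/5 + 2*exp(-2*x)*cos(x)/5.
Check: d/dx[2 - exp(-2*x)*sin(x)/5 + 2*exp(-2*x)*cos(x)/5] = -exp(-2*x)*cos(x) = G'(x).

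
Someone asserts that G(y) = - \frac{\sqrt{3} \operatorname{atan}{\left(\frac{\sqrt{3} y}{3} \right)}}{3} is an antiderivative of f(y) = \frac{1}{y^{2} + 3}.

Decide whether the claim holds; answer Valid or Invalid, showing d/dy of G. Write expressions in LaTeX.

d/dy[G] = - \frac{1}{y^{2} + 3}
d/dy[G] - f(y) = - \frac{2}{y^{2} + 3} != 0.

Invalid: d/dy[G] - f = - \frac{2}{y^{2} + 3}, which is not 0.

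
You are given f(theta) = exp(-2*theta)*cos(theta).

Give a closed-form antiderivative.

An antiderivative is F(theta) = (sin(theta) - 2*cos(theta))*exp(-2*theta)/5.

Check any antiderivative F(theta) by computing F'(theta) and comparing it with f(theta).
Check: d/dtheta[(sin(theta) - 2*cos(theta))*exp(-2*theta)/5] = exp(-2*theta)*cos(theta) = f(theta).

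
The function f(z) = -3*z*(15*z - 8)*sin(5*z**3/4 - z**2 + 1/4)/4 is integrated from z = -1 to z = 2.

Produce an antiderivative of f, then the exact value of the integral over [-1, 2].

f matches the chain-rule pattern g'(h)*h' with inner function h(z) = 5*z**3/4 - z**2 + 1/4; substituting u = h(z) collapses the integral.
F(z) = 3*cos(5*z**3/4 - z**2 + 1/4) is an antiderivative of f.
Check: d/dz[3*cos(5*z**3/4 - z**2 + 1/4)] = -45*z**2*sin(5*z**3/4 - z**2 + 1/4)/4 + 6*z*sin(5*z**3/4 - z**2 + 1/4), which equals f(z).
F(2) = 3*cos(25/4); F(-1) = 3*cos(2).
Integral = F(2) - F(-1) = -3*cos(2) + 3*cos(25/4).

Antiderivative: F(z) = 3*cos(5*z**3/4 - z**2 + 1/4); value = -3*cos(2) + 3*cos(25/4)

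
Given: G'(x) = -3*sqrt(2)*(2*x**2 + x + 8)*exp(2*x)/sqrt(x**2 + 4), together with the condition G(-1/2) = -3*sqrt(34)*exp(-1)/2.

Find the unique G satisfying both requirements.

Recognize the product-rule pattern: G'(x) = u'v + uv' with u = -6*sqrt(x**2/2 + 2), v = exp(2*x), so integration by parts undoes it.
A general antiderivative is -6*sqrt(x**2/2 + 2)*exp(2*x) + C.
The condition gives C = -3*sqrt(34)*exp(-1)/2 - (-3*sqrt(34)*exp(-1)/2) = 0.
So G(x) = -3*sqrt(2)*sqrt(x**2 + 4)*exp(2*x).
Check: d/dx[-3*sqrt(2)*sqrt(x**2 + 4)*exp(2*x)] = (-6*sqrt(2)*x**2*exp(2*x) - 3*sqrt(2)*x*exp(2*x) - 24*sqrt(2)*exp(2*x))/sqrt(x**2 + 4), which equals G'(x).

G(x) = -3*sqrt(2)*sqrt(x**2 + 4)*exp(2*x)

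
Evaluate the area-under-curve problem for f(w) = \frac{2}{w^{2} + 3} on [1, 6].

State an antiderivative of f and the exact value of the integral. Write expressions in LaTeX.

Antiderivative: F(w) = \frac{2 \sqrt{3} \operatorname{atan}{\left(\frac{\sqrt{3} w}{3} \right)}}{3}; value = - \frac{\sqrt{3} \pi}{9} + \frac{2 \sqrt{3} \operatorname{atan}{\left(2 \sqrt{3} \right)}}{3}

Recover f(w) by differentiating a candidate F(w); any mismatch rules it out.
F(w) = \frac{2 \sqrt{3} \operatorname{atan}{\left(\frac{\sqrt{3} w}{3} \right)}}{3} is an antiderivative of f.
Check: d/dw[\frac{2 \sqrt{3} \operatorname{atan}{\left(\frac{\sqrt{3} w}{3} \right)}}{3}] = \frac{2}{w^{2} + 3} = f(w).
F(6) = \frac{2 \sqrt{3} \operatorname{atan}{\left(2 \sqrt{3} \right)}}{3}; F(1) = \frac{\sqrt{3} \pi}{9}.
Integral = F(6) - F(1) = - \frac{\sqrt{3} \pi}{9} + \frac{2 \sqrt{3} \operatorname{atan}{\left(2 \sqrt{3} \right)}}{3}.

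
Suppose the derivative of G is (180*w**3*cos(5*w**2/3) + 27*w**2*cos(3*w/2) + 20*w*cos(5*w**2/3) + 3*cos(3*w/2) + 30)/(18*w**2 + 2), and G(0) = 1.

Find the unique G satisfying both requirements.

G(w) = sin(3*w/2) + 3*sin(5*w**2/3) + 5*atan(3*w) + 1

For G(w) to be correct, d/dw[G] must agree with the stated G'(w) identically.
A general antiderivative is sin(3*w/2) + 3*sin(5*w**2/3) + 5*atan(3*w) + C.
The condition gives C = 1 - (0) = 1.
So G(w) = sin(3*w/2) + 3*sin(5*w**2/3) + 5*atan(3*w) + 1.
Check: d/dw[sin(3*w/2) + 3*sin(5*w**2/3) + 5*atan(3*w) + 1] = (180*w**3*cos(5*w**2/3) + 27*w**2*cos(3*w/2) + 20*w*cos(5*w**2/3) + 3*cos(3*w/2) + 30)/(18*w**2 + 2) = G'(w).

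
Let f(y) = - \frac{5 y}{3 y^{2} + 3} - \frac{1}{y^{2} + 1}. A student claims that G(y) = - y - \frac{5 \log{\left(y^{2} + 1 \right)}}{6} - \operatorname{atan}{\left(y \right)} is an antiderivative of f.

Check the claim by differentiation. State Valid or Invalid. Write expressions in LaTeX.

d/dy[G] = \frac{- 3 y^{2} - 5 y - 6}{3 y^{2} + 3}
d/dy[G] - f(y) = -1 != 0.

Invalid: d/dy[G] - f = -1, which is not 0.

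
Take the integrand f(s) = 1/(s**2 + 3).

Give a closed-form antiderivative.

Check any antiderivative F(s) by computing F'(s) and comparing it with f(s).
Check: d/ds[sqrt(3)*atan(sqrt(3)*s/3)/3] = 1/(s**2 + 3) = f(s).

An antiderivative is F(s) = sqrt(3)*atan(sqrt(3)*s/3)/3.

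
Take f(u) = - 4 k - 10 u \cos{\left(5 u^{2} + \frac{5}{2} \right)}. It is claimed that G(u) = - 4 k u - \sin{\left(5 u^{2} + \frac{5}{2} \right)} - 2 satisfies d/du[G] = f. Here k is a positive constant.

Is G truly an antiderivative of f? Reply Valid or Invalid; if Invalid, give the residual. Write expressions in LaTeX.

d/du[G] = - 4 k - 10 u \cos{\left(5 u^{2} + \frac{5}{2} \right)}
This equals f(u) exactly, so the claim holds.

Valid - the claim checks out under differentiation.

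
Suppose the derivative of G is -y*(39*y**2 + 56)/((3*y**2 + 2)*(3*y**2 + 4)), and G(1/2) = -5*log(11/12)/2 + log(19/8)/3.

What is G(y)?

G(y) = -5*log(y**2 + 2/3)/2 + log(3*y**2/2 + 2)/3

Any candidate G(y) must reproduce the stated G'(y) exactly.
A general antiderivative is -5*log(y**2 + 2/3)/2 + log(3*y**2/2 + 2)/3 + C.
The condition gives C = -5*log(11/12)/2 + log(19/8)/3 - (-5*log(11/12)/2 + log(19/8)/3) = 0.
So G(y) = -5*log(y**2 + 2/3)/2 + log(3*y**2/2 + 2)/3.
Check: d/dy[-5*log(y**2 + 2/3)/2 + log(3*y**2/2 + 2)/3] = (-39*y**3 - 56*y)/(9*y**4 + 18*y**2 + 8), which equals G'(y).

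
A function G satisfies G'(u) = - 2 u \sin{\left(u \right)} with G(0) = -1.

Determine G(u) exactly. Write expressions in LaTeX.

Check a candidate G(u) by differentiating: d/du[G] must match the given G'(u).
A general antiderivative is 2 u \cos{\left(u \right)} - 2 \sin{\left(u \right)} + C.
The condition gives C = -1 - (0) = -1.
So G(u) = 2 u \cos{\left(u \right)} - 2 \sin{\left(u \right)} - 1.
Check: d/du[2 u \cos{\left(u \right)} - 2 \sin{\left(u \right)} - 1] = - 2 u \sin{\left(u \right)} = G'(u).

G(u) = 2 u \cos{\left(u \right)} - 2 \sin{\left(u \right)} - 1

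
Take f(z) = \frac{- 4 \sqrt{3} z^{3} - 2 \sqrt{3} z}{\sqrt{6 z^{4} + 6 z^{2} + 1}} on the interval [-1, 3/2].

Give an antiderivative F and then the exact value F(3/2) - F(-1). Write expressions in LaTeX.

Antiderivative: F(z) = - \frac{\sqrt{3} \sqrt{6 z^{4} + 6 z^{2} + 1}}{3}; value = - \frac{\sqrt{2154}}{12} + \frac{\sqrt{39}}{3}

f matches the chain-rule pattern g'(h)*h' with inner function h(z) = 2 z^{4} + 2 z^{2} + \frac{1}{3}; substituting u = h(z) collapses the integral.
F(z) = - \frac{\sqrt{3} \sqrt{6 z^{4} + 6 z^{2} + 1}}{3} is an antiderivative of f.
Check: d/dz[- \frac{\sqrt{3} \sqrt{6 z^{4} + 6 z^{2} + 1}}{3}] = \frac{- 4 \sqrt{3} z^{3} - 2 \sqrt{3} z}{\sqrt{6 z^{4} + 6 z^{2} + 1}} = f(z).
F(3/2) = - \frac{\sqrt{2154}}{12}; F(-1) = - \frac{\sqrt{39}}{3}.
Integral = F(3/2) - F(-1) = - \frac{\sqrt{2154}}{12} + \frac{\sqrt{39}}{3}.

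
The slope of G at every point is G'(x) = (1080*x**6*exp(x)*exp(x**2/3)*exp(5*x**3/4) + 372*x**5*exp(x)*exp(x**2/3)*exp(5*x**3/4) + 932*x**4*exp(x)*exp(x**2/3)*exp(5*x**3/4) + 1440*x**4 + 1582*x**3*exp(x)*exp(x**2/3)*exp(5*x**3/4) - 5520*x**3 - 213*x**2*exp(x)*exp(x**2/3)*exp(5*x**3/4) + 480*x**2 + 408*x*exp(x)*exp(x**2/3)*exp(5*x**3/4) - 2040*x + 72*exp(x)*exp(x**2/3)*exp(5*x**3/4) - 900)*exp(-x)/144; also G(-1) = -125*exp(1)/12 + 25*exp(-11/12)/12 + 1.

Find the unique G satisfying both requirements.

G(x) = (exp(5*x**3/4 + x**2/3) - 5*exp(-x))*(2*x**4 + x**3/3 + 5*x**2/3 + x/2 - 3/4) + 1

G'(x) has the shape u'v + uv' for u = exp(5*x**3/4 + x**2/3) - 5*exp(-x) and v = 2*x**4 + x**3/3 + 5*x**2/3 + x/2 - 3/4 — it is the derivative of the product u*v.
A general antiderivative is (exp(5*x**3/4 + x**2/3) - 5*exp(-x))*(2*x**4 + x**3/3 + 5*x**2/3 + x/2 - 3/4) + C.
The condition gives C = -125*exp(1)/12 + 25*exp(-11/12)/12 + 1 - (-125*exp(1)/12 + 25*exp(-11/12)/12) = 1.
So G(x) = (exp(5*x**3/4 + x**2/3) - 5*exp(-x))*(2*x**4 + x**3/3 + 5*x**2/3 + x/2 - 3/4) + 1.
Check: d/dx[(exp(5*x**3/4 + x**2/3) - 5*exp(-x))*(2*x**4 + x**3/3 + 5*x**2/3 + x/2 - 3/4) + 1] = (1080*x**6*exp(x)*exp(x**2/3)*exp(5*x**3/4) + 372*x**5*exp(x)*exp(x**2/3)*exp(5*x**3/4) + 932*x**4*exp(x)*exp(x**2/3)*exp(5*x**3/4) + 1440*x**4 + 1582*x**3*exp(x)*exp(x**2/3)*exp(5*x**3/4) - 5520*x**3 - 213*x**2*exp(x)*exp(x**2/3)*exp(5*x**3/4) + 480*x**2 + 408*x*exp(x)*exp(x**2/3)*exp(5*x**3/4) - 2040*x + 72*exp(x)*exp(x**2/3)*exp(5*x**3/4) - 900)*exp(-x)/144 = G'(x).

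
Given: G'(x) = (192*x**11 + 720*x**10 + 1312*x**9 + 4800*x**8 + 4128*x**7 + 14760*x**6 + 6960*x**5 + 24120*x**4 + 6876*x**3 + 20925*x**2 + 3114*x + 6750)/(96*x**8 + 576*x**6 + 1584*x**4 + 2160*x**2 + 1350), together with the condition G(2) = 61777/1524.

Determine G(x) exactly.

G(x) = (24*x**8 + 120*x**7 + 112*x**6 + 600*x**5 + 174*x**4 + 1170*x**3 + 42*x**2 + 900*x - 207)/(12*(4*x**4 + 12*x**2 + 15))

A first test for any G(x): its x-derivative must equal the given G'(x).
A general antiderivative is x**4/2 + 5*x**3/2 + 5*x**2/6 + 5*x + 1/4 - 1/(2*x**4/3 + 2*x**2 + 5/2) + C.
The condition gives C = 61777/1524 - (63301/1524) = -1.
So G(x) = (24*x**8 + 120*x**7 + 112*x**6 + 600*x**5 + 174*x**4 + 1170*x**3 + 42*x**2 + 900*x - 207)/(12*(4*x**4 + 12*x**2 + 15)).
Check: d/dx[(24*x**8 + 120*x**7 + 112*x**6 + 600*x**5 + 174*x**4 + 1170*x**3 + 42*x**2 + 900*x - 207)/(12*(4*x**4 + 12*x**2 + 15))] = (192*x**11 + 720*x**10 + 1312*x**9 + 4800*x**8 + 4128*x**7 + 14760*x**6 + 6960*x**5 + 24120*x**4 + 6876*x**3 + 20925*x**2 + 3114*x + 6750)/(96*x**8 + 576*x**6 + 1584*x**4 + 2160*x**2 + 1350) = G'(x).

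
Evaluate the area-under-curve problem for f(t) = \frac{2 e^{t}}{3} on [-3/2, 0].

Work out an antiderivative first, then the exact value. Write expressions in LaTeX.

Any candidate F(t) must reproduce f(t) exactly when differentiated.
F(t) = \frac{2 e^{t}}{3} is an antiderivative of f.
Check: d/dt[\frac{2 e^{t}}{3}] = \frac{2 e^{t}}{3} = f(t).
F(0) = \frac{2}{3}; F(-3/2) = \frac{2}{3 e^{\frac{3}{2}}}.
Integral = F(0) - F(-3/2) = \frac{2}{3} - \frac{2}{3 e^{\frac{3}{2}}}.

Antiderivative: F(t) = \frac{2 e^{t}}{3}; value = \frac{2}{3} - \frac{2}{3 e^{\frac{3}{2}}}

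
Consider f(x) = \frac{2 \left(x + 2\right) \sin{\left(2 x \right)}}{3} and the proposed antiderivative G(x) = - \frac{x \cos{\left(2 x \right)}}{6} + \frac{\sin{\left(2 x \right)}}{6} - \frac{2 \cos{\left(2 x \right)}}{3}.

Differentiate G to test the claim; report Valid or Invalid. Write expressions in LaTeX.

d/dx[G] = \frac{x \sin{\left(2 x \right)}}{3} + \frac{4 \sin{\left(2 x \right)}}{3} + \frac{\cos{\left(2 x \right)}}{6}
d/dx[G] - f(x) = - \frac{x \sin{\left(2 x \right)}}{3} + \frac{\cos{\left(2 x \right)}}{6} != 0.

Invalid: d/dx[G] - f = - \frac{x \sin{\left(2 x \right)}}{3} + \frac{\cos{\left(2 x \right)}}{6}, which is not 0.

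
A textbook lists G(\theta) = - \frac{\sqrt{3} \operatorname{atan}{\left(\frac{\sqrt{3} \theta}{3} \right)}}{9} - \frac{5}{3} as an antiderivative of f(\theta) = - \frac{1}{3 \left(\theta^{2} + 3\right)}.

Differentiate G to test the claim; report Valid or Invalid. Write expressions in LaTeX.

Valid: G'(\theta) = f(\theta).

d/d\theta[G] = - \frac{1}{3 \theta^{2} + 9}
This equals f(\theta) exactly, so the claim holds.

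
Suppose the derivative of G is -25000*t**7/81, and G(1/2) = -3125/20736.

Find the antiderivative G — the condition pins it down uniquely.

G(t) = -3125*t**8/81

Recover the given G'(t) by differentiating a candidate G(t); any mismatch rules it out.
A general antiderivative is -3125*t**8/81 + C.
The condition gives C = -3125/20736 - (-3125/20736) = 0.
So G(t) = -3125*t**8/81.
Check: d/dt[-3125*t**8/81] = -25000*t**7/81 = G'(t).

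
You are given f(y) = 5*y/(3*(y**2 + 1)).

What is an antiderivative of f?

An antiderivative is F(y) = 5*log(y**2 + 1)/6.

f matches the chain-rule pattern g'(h)*h' with inner function h(y) = y**2 + 1; substituting u = h(y) collapses the integral.
Check: d/dy[5*log(y**2 + 1)/6] = 5*y/(3*y**2 + 3), which equals f(y).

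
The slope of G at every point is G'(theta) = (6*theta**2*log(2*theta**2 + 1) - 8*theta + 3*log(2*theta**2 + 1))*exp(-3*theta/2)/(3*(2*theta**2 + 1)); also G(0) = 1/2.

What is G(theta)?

G(theta) = (3*exp(3*theta/2) - 4*log(2*theta**2 + 1))*exp(-3*theta/2)/6

G'(theta) has the shape u'v + uv' for u = -2*exp(-3*theta/2)/3 and v = log(2*theta**2 + 1) — it is the derivative of the product u*v.
A general antiderivative is -2*exp(-3*theta/2)*log(2*theta**2 + 1)/3 + C.
The condition gives C = 1/2 - (0) = 1/2.
So G(theta) = (3*exp(3*theta/2) - 4*log(2*theta**2 + 1))*exp(-3*theta/2)/6.
Check: d/dtheta[(3*exp(3*theta/2) - 4*log(2*theta**2 + 1))*exp(-3*theta/2)/6] = (6*theta**2*log(2*theta**2 + 1) - 8*theta + 3*log(2*theta**2 + 1))/(6*theta**2*exp(3*theta/2) + 3*exp(3*theta/2)), which equals G'(theta).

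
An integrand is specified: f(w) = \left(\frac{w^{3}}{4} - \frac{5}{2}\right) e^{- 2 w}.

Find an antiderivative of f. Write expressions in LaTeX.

Recognize the product-rule pattern: f = u'v + uv' with u = - \frac{w^{3}}{8} - \frac{3 w^{2}}{16} - \frac{3 w}{16} + \frac{37}{32}, v = e^{- 2 w}, so integration by parts undoes it.
Check: d/dw[\frac{\left(- 4 w^{3} - 6 w^{2} - 6 w + 37\right) e^{- 2 w}}{32}] = \frac{\left(w^{3} - 10\right) e^{- 2 w}}{4}, which equals f(w).

An antiderivative is F(w) = \frac{\left(- 4 w^{3} - 6 w^{2} - 6 w + 37\right) e^{- 2 w}}{32}.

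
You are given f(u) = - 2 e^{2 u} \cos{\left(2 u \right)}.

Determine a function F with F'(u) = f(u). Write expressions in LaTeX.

An antiderivative is F(u) = - \frac{e^{2 u} \sin{\left(2 u \right)}}{2} - \frac{e^{2 u} \cos{\left(2 u \right)}}{2}.

Any candidate F(u) must reproduce f(u) exactly when differentiated.
Check: d/du[- \frac{e^{2 u} \sin{\left(2 u \right)}}{2} - \frac{e^{2 u} \cos{\left(2 u \right)}}{2}] = - 2 e^{2 u} \cos{\left(2 u \right)} = f(u).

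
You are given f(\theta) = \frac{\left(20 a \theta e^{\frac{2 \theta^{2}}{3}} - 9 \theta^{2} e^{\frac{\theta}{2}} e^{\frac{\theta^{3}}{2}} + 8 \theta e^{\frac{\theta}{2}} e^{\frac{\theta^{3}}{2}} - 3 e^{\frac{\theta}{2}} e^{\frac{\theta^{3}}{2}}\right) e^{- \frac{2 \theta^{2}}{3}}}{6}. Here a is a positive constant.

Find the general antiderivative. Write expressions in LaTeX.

F(\theta) = \frac{5 a \theta^{2}}{3} - e^{\frac{\theta}{2}} e^{- \frac{2 \theta^{2}}{3}} e^{\frac{\theta^{3}}{2}} + C

For F(\theta) to be correct the identity F'(\theta) - f(\theta) = 0 must hold.
Check: d/d\theta[\frac{5 a \theta^{2}}{3} - e^{\frac{\theta}{2}} e^{- \frac{2 \theta^{2}}{3}} e^{\frac{\theta^{3}}{2}}] = \frac{\left(20 a \theta e^{\frac{2 \theta^{2}}{3}} - 9 \theta^{2} e^{\frac{\theta}{2}} e^{\frac{\theta^{3}}{2}} + 8 \theta e^{\frac{\theta}{2}} e^{\frac{\theta^{3}}{2}} - 3 e^{\frac{\theta}{2}} e^{\frac{\theta^{3}}{2}}\right) e^{- \frac{2 \theta^{2}}{3}}}{6} = f(\theta).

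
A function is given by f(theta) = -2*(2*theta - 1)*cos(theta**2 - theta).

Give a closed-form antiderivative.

f matches the chain-rule pattern g'(h)*h' with inner function h(theta) = theta**2 - theta; substituting u = h(theta) collapses the integral.
Check: d/dtheta[-2*sin(theta**2 - theta)] = -4*theta*cos(theta**2 - theta) + 2*cos(theta**2 - theta), which equals f(theta).

An antiderivative is F(theta) = -2*sin(theta**2 - theta).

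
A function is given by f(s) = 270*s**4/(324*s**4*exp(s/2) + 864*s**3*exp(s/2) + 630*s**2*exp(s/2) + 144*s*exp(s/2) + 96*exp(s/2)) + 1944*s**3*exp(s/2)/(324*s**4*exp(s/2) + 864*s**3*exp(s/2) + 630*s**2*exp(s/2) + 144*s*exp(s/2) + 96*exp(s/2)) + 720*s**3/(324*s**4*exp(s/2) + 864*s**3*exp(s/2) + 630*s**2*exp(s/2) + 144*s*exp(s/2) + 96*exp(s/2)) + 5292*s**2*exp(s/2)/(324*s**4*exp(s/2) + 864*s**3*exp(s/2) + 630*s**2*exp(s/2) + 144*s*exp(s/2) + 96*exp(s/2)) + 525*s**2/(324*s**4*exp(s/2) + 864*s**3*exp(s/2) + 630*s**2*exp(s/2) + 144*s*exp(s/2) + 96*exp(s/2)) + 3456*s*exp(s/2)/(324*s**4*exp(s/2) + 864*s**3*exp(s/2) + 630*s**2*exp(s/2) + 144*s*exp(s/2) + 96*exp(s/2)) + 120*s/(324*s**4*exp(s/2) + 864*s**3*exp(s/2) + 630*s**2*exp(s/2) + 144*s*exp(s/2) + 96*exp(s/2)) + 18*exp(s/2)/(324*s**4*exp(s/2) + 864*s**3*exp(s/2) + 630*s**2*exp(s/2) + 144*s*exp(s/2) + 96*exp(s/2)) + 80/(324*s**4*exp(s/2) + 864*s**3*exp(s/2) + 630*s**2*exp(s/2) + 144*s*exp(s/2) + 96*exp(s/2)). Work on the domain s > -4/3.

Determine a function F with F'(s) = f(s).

An antiderivative is F(s) = 3*log(2*s**2 + 1/3) - 5*exp(-s/2)/3 - 1/(3*s + 4).

The integrand splits into summands that can be handled one at a time.
Check: d/ds[3*log(2*s**2 + 1/3) - 5*exp(-s/2)/3 - 1/(3*s + 4)] = (270*s**4 + 1944*s**3*exp(s/2) + 720*s**3 + 5292*s**2*exp(s/2) + 525*s**2 + 3456*s*exp(s/2) + 120*s + 18*exp(s/2) + 80)/(324*s**4*exp(s/2) + 864*s**3*exp(s/2) + 630*s**2*exp(s/2) + 144*s*exp(s/2) + 96*exp(s/2)), which equals f(s).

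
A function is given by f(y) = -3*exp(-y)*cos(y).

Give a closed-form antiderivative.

An antiderivative is F(y) = -3*exp(-y)*sin(y)/2 + 3*exp(-y)*cos(y)/2.

Check any antiderivative F(y) by computing F'(y) and comparing it with f(y).
Check: d/dy[-3*exp(-y)*sin(y)/2 + 3*exp(-y)*cos(y)/2] = -3*exp(-y)*cos(y) = f(y).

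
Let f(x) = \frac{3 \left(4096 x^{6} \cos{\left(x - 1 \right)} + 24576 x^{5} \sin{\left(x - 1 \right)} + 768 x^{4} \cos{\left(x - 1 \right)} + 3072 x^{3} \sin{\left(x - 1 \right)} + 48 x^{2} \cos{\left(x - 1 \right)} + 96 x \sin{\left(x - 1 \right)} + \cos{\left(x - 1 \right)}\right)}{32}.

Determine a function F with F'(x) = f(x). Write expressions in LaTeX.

Recognize the product-rule pattern: f = u'v + uv' with u = 6 \left(4 x^{2} + \frac{1}{4}\right)^{3}, v = \sin{\left(x - 1 \right)}, so integration by parts undoes it.
Check: d/dx[384 x^{6} \sin{\left(x - 1 \right)} + 72 x^{4} \sin{\left(x - 1 \right)} + \frac{9 x^{2} \sin{\left(x - 1 \right)}}{2} + \frac{3 \sin{\left(x - 1 \right)}}{32}] = 384 x^{6} \cos{\left(x - 1 \right)} + 2304 x^{5} \sin{\left(x - 1 \right)} + 72 x^{4} \cos{\left(x - 1 \right)} + 288 x^{3} \sin{\left(x - 1 \right)} + \frac{9 x^{2} \cos{\left(x - 1 \right)}}{2} + 9 x \sin{\left(x - 1 \right)} + \frac{3 \cos{\left(x - 1 \right)}}{32}, which equals f(x).

An antiderivative is F(x) = 384 x^{6} \sin{\left(x - 1 \right)} + 72 x^{4} \sin{\left(x - 1 \right)} + \frac{9 x^{2} \sin{\left(x - 1 \right)}}{2} + \frac{3 \sin{\left(x - 1 \right)}}{32}.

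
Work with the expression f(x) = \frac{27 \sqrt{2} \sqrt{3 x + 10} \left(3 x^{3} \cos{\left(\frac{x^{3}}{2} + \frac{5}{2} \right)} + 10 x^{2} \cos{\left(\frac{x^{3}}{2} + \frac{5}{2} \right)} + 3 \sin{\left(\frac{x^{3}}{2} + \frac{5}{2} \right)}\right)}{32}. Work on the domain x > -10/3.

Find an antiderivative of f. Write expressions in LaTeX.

Recognize the product-rule pattern: f = u'v + uv' with u = \frac{9 \left(\frac{3 x}{2} + 5\right)^{\frac{3}{2}}}{4}, v = \sin{\left(\frac{x^{3}}{2} + \frac{5}{2} \right)}, so integration by parts undoes it.
Check: d/dx[\frac{27 x \sqrt{\frac{3 x}{2} + 5} \sin{\left(\frac{x^{3}}{2} + \frac{5}{2} \right)}}{8} + \frac{45 \sqrt{\frac{3 x}{2} + 5} \sin{\left(\frac{x^{3}}{2} + \frac{5}{2} \right)}}{4}] = \frac{\sqrt{2} \left(243 x^{4} \cos{\left(\frac{x^{3}}{2} + \frac{5}{2} \right)} + 1620 x^{3} \cos{\left(\frac{x^{3}}{2} + \frac{5}{2} \right)} + 2700 x^{2} \cos{\left(\frac{x^{3}}{2} + \frac{5}{2} \right)} + 243 x \sin{\left(\frac{x^{3}}{2} + \frac{5}{2} \right)} + 810 \sin{\left(\frac{x^{3}}{2} + \frac{5}{2} \right)}\right)}{32 \sqrt{3 x + 10}}, which equals f(x).

An antiderivative is F(x) = \frac{27 x \sqrt{\frac{3 x}{2} + 5} \sin{\left(\frac{x^{3}}{2} + \frac{5}{2} \right)}}{8} + \frac{45 \sqrt{\frac{3 x}{2} + 5} \sin{\left(\frac{x^{3}}{2} + \frac{5}{2} \right)}}{4}.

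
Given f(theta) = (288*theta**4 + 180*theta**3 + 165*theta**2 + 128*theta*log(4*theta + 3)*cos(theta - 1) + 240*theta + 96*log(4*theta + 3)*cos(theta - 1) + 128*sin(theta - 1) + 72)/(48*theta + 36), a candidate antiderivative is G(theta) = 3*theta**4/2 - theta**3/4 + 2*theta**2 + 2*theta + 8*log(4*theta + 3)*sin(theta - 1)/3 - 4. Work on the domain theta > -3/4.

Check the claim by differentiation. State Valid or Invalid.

Valid - the claim checks out under differentiation.

d/dtheta[G] = (288*theta**4 + 180*theta**3 + 165*theta**2 + 128*theta*log(4*theta + 3)*cos(theta - 1) + 240*theta + 96*log(4*theta + 3)*cos(theta - 1) + 128*sin(theta - 1) + 72)/(48*theta + 36)
This equals f(theta) exactly, so the claim holds.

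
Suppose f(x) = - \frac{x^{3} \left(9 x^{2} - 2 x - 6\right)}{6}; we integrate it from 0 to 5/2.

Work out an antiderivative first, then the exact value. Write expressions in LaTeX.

Antiderivative: F(x) = - \frac{x^{6}}{4} + \frac{x^{5}}{15} + \frac{x^{4}}{4}; value = - \frac{34375}{768}

Recover f(x) by differentiating a candidate F(x); any mismatch rules it out.
F(x) = - \frac{x^{6}}{4} + \frac{x^{5}}{15} + \frac{x^{4}}{4} is an antiderivative of f.
Check: d/dx[- \frac{x^{6}}{4} + \frac{x^{5}}{15} + \frac{x^{4}}{4}] = - \frac{3 x^{5}}{2} + \frac{x^{4}}{3} + x^{3}, which equals f(x).
F(5/2) = - \frac{34375}{768}; F(0) = 0.
Integral = F(5/2) - F(0) = - \frac{34375}{768}.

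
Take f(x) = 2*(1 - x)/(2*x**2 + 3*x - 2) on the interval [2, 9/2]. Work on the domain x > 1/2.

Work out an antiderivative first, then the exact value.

Factor the denominator ((x + 2)*(2*x - 1)) and decompose: f = 2/(5*(2*x - 1)) - 6/(5*(x + 2)); each piece integrates to a log, atan, or power term.
F(x) = log(x - 1/2)/5 - 6*log(x + 2)/5 is an antiderivative of f.
Check: d/dx[log(x - 1/2)/5 - 6*log(x + 2)/5] = (2 - 2*x)/(2*x**2 + 3*x - 2), which equals f(x).
F(9/2) = -6*log(13/2)/5 + log(4)/5; F(2) = -6*log(4)/5 + log(3/2)/5.
Integral = F(9/2) - F(2) = -6*log(13/2)/5 - log(3/2)/5 + 7*log(4)/5.

Antiderivative: F(x) = log(x - 1/2)/5 - 6*log(x + 2)/5; value = -6*log(13/2)/5 - log(3/2)/5 + 7*log(4)/5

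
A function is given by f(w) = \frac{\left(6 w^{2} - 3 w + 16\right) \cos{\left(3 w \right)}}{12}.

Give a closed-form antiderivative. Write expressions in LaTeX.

An antiderivative is F(w) = \frac{w^{2} \sin{\left(3 w \right)}}{6} - \frac{w \sin{\left(3 w \right)}}{12} + \frac{w \cos{\left(3 w \right)}}{9} + \frac{11 \sin{\left(3 w \right)}}{27} - \frac{\cos{\left(3 w \right)}}{36}.

Since d/dw undoes antidifferentiation here, F'(w) = f(w) is required of F(w).
Check: d/dw[\frac{w^{2} \sin{\left(3 w \right)}}{6} - \frac{w \sin{\left(3 w \right)}}{12} + \frac{w \cos{\left(3 w \right)}}{9} + \frac{11 \sin{\left(3 w \right)}}{27} - \frac{\cos{\left(3 w \right)}}{36}] = \frac{w^{2} \cos{\left(3 w \right)}}{2} - \frac{w \cos{\left(3 w \right)}}{4} + \frac{4 \cos{\left(3 w \right)}}{3}, which equals f(w).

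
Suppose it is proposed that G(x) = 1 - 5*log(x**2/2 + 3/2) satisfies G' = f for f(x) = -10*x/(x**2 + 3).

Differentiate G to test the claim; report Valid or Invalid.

Valid - differentiating G returns exactly f.

d/dx[G] = -10*x/(x**2 + 3)
This equals f(x) exactly, so the claim holds.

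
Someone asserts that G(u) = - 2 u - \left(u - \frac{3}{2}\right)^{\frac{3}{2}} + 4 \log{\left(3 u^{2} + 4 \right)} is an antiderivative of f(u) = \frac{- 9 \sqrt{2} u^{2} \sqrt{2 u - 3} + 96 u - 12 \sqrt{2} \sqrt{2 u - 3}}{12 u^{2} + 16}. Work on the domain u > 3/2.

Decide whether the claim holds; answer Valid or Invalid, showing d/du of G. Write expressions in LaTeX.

d/du[G] = \frac{- 9 u^{2} \sqrt{2 u - 3} - 12 \sqrt{2} u^{2} + 48 \sqrt{2} u - 12 \sqrt{2 u - 3} - 16 \sqrt{2}}{6 \sqrt{2} u^{2} + 8 \sqrt{2}}
d/du[G] - f(u) = -2 != 0.

Invalid: d/du[G] - f = -2, which is not 0.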